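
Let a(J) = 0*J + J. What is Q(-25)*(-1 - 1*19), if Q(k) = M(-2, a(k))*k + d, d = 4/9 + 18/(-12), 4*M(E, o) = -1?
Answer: -935/9 ≈ -103.89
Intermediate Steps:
a(J) = J (a(J) = 0 + J = J)
M(E, o) = -1/4 (M(E, o) = (1/4)*(-1) = -1/4)
d = -19/18 (d = 4*(1/9) + 18*(-1/12) = 4/9 - 3/2 = -19/18 ≈ -1.0556)
Q(k) = -19/18 - k/4 (Q(k) = -k/4 - 19/18 = -19/18 - k/4)
Q(-25)*(-1 - 1*19) = (-19/18 - 1/4*(-25))*(-1 - 1*19) = (-19/18 + 25/4)*(-1 - 19) = (187/36)*(-20) = -935/9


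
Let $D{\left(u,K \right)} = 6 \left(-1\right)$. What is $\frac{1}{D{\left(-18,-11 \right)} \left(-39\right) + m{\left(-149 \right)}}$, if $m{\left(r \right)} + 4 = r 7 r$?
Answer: $\frac{1}{155637} \approx 6.4252 \cdot 10^{-6}$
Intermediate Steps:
$D{\left(u,K \right)} = -6$
$m{\left(r \right)} = -4 + 7 r^{2}$ ($m{\left(r \right)} = -4 + r 7 r = -4 + 7 r r = -4 + 7 r^{2}$)
$\frac{1}{D{\left(-18,-11 \right)} \left(-39\right) + m{\left(-149 \right)}} = \frac{1}{\left(-6\right) \left(-39\right) - \left(4 - 7 \left(-149\right)^{2}\right)} = \frac{1}{234 + \left(-4 + 7 \cdot 22201\right)} = \frac{1}{234 + \left(-4 + 155407\right)} = \frac{1}{234 + 155403} = \frac{1}{155637}$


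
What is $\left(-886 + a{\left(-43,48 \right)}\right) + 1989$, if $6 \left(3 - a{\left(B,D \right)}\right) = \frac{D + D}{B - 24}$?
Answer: $\frac{74118}{67} \approx 1106.2$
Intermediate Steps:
$a{\left(B,D \right)} = 3 - \frac{D}{3 \left(-24 + B\right)}$ ($a{\left(B,D \right)} = 3 - \frac{\left(D + D\right) \frac{1}{B - 24}}{6} = 3 - \frac{2 D \frac{1}{-24 + B}}{6} = 3 - \frac{D}{3 \left(-24 + B\right)}$)
$\left(-886 + a{\left(-43,48 \right)}\right) + 1989 = \left(-886 + \frac{-216 - 48 + 9 \left(-43\right)}{3 \left(-24 - 43\right)}\right) + 1989 = \left(-886 + \frac{-216 - 48 - 387}{3 \left(-67\right)}\right) + 1989 = \left(-886 + \frac{1}{3} \left(- \frac{1}{67}\right) \left(-651\right)\right) + 1989 = \left(-886 + \frac{217}{67}\right) + 1989 = - \frac{59145}{67} + 1989 = \frac{74118}{67}$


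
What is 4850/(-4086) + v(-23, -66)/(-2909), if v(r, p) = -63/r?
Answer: -162378184/136691001 ≈ -1.1879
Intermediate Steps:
4850/(-4086) + v(-23, -66)/(-2909) = 4850/(-4086) - 63/(-23)/(-2909) = 4850*(-1/4086) - 63*(-1/23)*(-1/2909) = -2425/2043 + (63/23)*(-1/2909) = -2425/2043 - 63/66907 = -162378184/136691001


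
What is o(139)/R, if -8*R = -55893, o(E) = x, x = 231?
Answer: 616/18631 ≈ 0.033063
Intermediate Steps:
o(E) = 231
R = 55893/8 (R = -⅛*(-55893) = 55893/8 ≈ 6986.6)
o(139)/R = 231/(55893/8) = 231*(8/55893) = 616/18631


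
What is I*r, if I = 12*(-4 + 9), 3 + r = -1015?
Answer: -61080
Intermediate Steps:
r = -1018 (r = -3 - 1015 = -1018)
I = 60 (I = 12*5 = 60)
I*r = 60*(-1018) = -61080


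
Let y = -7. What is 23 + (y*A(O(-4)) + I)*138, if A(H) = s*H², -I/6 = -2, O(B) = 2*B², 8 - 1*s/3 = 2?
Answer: -17803633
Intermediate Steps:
s = 18 (s = 24 - 3*2 = 24 - 6 = 18)
I = 12 (I = -6*(-2) = 12)
A(H) = 18*H²
23 + (y*A(O(-4)) + I)*138 = 23 + (-126*(2*(-4)²)² + 12)*138 = 23 + (-126*(2*16)² + 12)*138 = 23 + (-126*32² + 12)*138 = 23 + (-126*1024 + 12)*138 = 23 + (-7*18432 + 12)*138 = 23 + (-129024 + 12)*138 = 23 - 129012*138 = 23 - 17803656 = -17803633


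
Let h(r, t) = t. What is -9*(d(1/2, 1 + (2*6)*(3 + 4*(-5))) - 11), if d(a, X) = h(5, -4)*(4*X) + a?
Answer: -58275/2 ≈ -29138.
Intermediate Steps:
d(a, X) = a - 16*X (d(a, X) = -16*X + a = a - 16*X)
-9*(d(1/2, 1 + (2*6)*(3 + 4*(-5))) - 11) = -9*((1/2 - 16*(1 + (2*6)*(3 + 4*(-5)))) - 11) = -9*((½ - 16*(1 + 12*(3 - 20))) - 11) = -9*((½ - 16*(1 + 12*(-17))) - 11) = -9*((½ - 16*(1 - 204)) - 11) = -9*((½ - 16*(-203)) - 11) = -9*((½ + 3248) - 11) = -9*(6497/2 - 11) = -9*6475/2 = -58275/2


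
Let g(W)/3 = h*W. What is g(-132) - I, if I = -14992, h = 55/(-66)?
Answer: 15322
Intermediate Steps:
h = -⅚ (h = 55*(-1/66) = -⅚ ≈ -0.83333)
g(W) = -5*W/2 (g(W) = 3*(-5*W/6) = -5*W/2)
g(-132) - I = -5/2*(-132) - 1*(-14992) = 330 + 14992 = 15322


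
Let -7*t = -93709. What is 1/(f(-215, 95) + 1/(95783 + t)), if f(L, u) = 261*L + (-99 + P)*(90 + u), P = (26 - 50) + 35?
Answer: -109170/7903362149 ≈ -1.3813e-5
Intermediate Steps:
t = 13387 (t = -⅐*(-93709) = 13387)
P = 11 (P = -24 + 35 = 11)
f(L, u) = -7920 - 88*u + 261*L (f(L, u) = 261*L + (-99 + 11)*(90 + u) = 261*L - 88*(90 + u) = 261*L + (-7920 - 88*u) = -7920 - 88*u + 261*L)
1/(f(-215, 95) + 1/(95783 + t)) = 1/((-7920 - 88*95 + 261*(-215)) + 1/(95783 + 13387)) = 1/((-7920 - 8360 - 56115) + 1/109170) = 1/(-72395 + 1/109170) = 1/(-7903362149/109170) = -109170/7903362149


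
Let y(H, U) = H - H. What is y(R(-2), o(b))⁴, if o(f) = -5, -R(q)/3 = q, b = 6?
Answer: 0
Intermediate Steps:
R(q) = -3*q
y(H, U) = 0
y(R(-2), o(b))⁴ = 0⁴ = 0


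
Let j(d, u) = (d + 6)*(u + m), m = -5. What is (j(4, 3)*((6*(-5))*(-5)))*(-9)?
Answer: 27000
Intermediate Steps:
j(d, u) = (-5 + u)*(6 + d) (j(d, u) = (d + 6)*(u - 5) = (6 + d)*(-5 + u) = (-5 + u)*(6 + d))
(j(4, 3)*((6*(-5))*(-5)))*(-9) = ((-30 - 5*4 + 6*3 + 4*3)*((6*(-5))*(-5)))*(-9) = ((-30 - 20 + 18 + 12)*(-30*(-5)))*(-9) = -20*150*(-9) = -3000*(-9) = 27000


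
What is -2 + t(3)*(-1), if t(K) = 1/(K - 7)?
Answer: -7/4 ≈ -1.7500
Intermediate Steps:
t(K) = 1/(-7 + K)
-2 + t(3)*(-1) = -2 - 1/(-7 + 3) = -2 - 1/(-4) = -2 - ¼*(-1) = -2 + ¼ = -7/4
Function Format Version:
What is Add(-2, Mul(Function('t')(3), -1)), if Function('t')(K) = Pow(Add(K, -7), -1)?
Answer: Rational(-7, 4) ≈ -1.7500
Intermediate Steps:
Function('t')(K) = Pow(Add(-7, K), -1)
Add(-2, Mul(Function('t')(3), -1)) = Add(-2, Mul(Pow(Add(-7, 3), -1), -1)) = Add(-2, Mul(Pow(-4, -1), -1)) = Add(-2, Mul(Rational(-1, 4), -1)) = Add(-2, Rational(1, 4)) = Rational(-7, 4)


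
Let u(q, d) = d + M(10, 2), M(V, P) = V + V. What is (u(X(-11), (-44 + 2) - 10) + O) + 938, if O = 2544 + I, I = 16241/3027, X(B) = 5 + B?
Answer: 10459391/3027 ≈ 3455.4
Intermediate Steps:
M(V, P) = 2*V
I = 16241/3027 (I = 16241*(1/3027) = 16241/3027 ≈ 5.3654)
u(q, d) = 20 + d (u(q, d) = d + 2*10 = d + 20 = 20 + d)
O = 7716929/3027 (O = 2544 + 16241/3027 = 7716929/3027 ≈ 2549.4)
(u(X(-11), (-44 + 2) - 10) + O) + 938 = ((20 + ((-44 + 2) - 10)) + 7716929/3027) + 938 = ((20 + (-42 - 10)) + 7716929/3027) + 938 = ((20 - 52) + 7716929/3027) + 938 = (-32 + 7716929/3027) + 938 = 7620065/3027 + 938 = 10459391/3027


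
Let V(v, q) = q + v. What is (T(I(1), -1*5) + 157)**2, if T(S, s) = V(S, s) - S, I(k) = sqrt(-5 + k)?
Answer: 23104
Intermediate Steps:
T(S, s) = s (T(S, s) = (s + S) - S = (S + s) - S = s)
(T(I(1), -1*5) + 157)**2 = (-1*5 + 157)**2 = (-5 + 157)**2 = 152**2 = 23104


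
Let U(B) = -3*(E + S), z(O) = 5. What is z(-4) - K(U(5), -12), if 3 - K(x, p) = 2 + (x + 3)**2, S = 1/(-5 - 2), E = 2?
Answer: 520/49 ≈ 10.612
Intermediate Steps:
S = -1/7 (S = 1/(-7) = -1/7 ≈ -0.14286)
U(B) = -39/7 (U(B) = -3*(2 - 1/7) = -3*13/7 = -39/7)
K(x, p) = 1 - (3 + x)**2 (K(x, p) = 3 - (2 + (x + 3)**2) = 3 - (2 + (3 + x)**2) = 3 + (-2 - (3 + x)**2) = 1 - (3 + x)**2)
z(-4) - K(U(5), -12) = 5 - (1 - (3 - 39/7)**2) = 5 - (1 - (-18/7)**2) = 5 - (1 - 1*324/49) = 5 - (1 - 324/49) = 5 - 1*(-275/49) = 5 + 275/49 = 520/49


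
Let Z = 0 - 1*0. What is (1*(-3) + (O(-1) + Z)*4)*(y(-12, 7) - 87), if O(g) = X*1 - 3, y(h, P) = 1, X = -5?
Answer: 3010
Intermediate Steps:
Z = 0 (Z = 0 + 0 = 0)
O(g) = -8 (O(g) = -5*1 - 3 = -5 - 3 = -8)
(1*(-3) + (O(-1) + Z)*4)*(y(-12, 7) - 87) = (1*(-3) + (-8 + 0)*4)*(1 - 87) = (-3 - 8*4)*(-86) = (-3 - 32)*(-86) = -35*(-86) = 3010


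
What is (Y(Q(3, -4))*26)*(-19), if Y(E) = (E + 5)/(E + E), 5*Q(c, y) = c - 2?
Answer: -6422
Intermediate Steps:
Q(c, y) = -⅖ + c/5 (Q(c, y) = (c - 2)/5 = (-2 + c)/5 = -⅖ + c/5)
Y(E) = (5 + E)/(2*E) (Y(E) = (5 + E)/((2*E)) = (5 + E)*(1/(2*E)) = (5 + E)/(2*E))
(Y(Q(3, -4))*26)*(-19) = (((5 + (-⅖ + (⅕)*3))/(2*(-⅖ + (⅕)*3)))*26)*(-19) = (((5 + (-⅖ + ⅗))/(2*(-⅖ + ⅗)))*26)*(-19) = (((5 + ⅕)/(2*(⅕)))*26)*(-19) = (((½)*5*(26/5))*26)*(-19) = (13*26)*(-19) = 338*(-19) = -6422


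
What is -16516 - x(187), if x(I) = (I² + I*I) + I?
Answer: -86641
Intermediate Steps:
x(I) = I + 2*I² (x(I) = (I² + I²) + I = 2*I² + I = I + 2*I²)
-16516 - x(187) = -16516 - 187*(1 + 2*187) = -16516 - 187*(1 + 374) = -16516 - 187*375 = -16516 - 1*70125 = -16516 - 70125 = -86641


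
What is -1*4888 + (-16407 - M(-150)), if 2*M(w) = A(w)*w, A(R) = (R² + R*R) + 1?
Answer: 3353780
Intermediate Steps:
A(R) = 1 + 2*R² (A(R) = (R² + R²) + 1 = 2*R² + 1 = 1 + 2*R²)
M(w) = w*(1 + 2*w²)/2 (M(w) = ((1 + 2*w²)*w)/2 = (w*(1 + 2*w²))/2 = w*(1 + 2*w²)/2)
-1*4888 + (-16407 - M(-150)) = -1*4888 + (-16407 - ((-150)³ + (½)*(-150))) = -4888 + (-16407 - (-3375000 - 75)) = -4888 + (-16407 - 1*(-3375075)) = -4888 + (-16407 + 3375075) = -4888 + 3358668 = 3353780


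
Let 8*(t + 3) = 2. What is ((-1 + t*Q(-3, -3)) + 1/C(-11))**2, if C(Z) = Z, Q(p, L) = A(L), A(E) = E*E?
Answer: 1292769/1936 ≈ 667.75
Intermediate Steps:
t = -11/4 (t = -3 + (1/8)*2 = -3 + 1/4 = -11/4 ≈ -2.7500)
A(E) = E**2
Q(p, L) = L**2
((-1 + t*Q(-3, -3)) + 1/C(-11))**2 = ((-1 - 11/4*(-3)**2) + 1/(-11))**2 = ((-1 - 11/4*9) - 1/11)**2 = ((-1 - 99/4) - 1/11)**2 = (-103/4 - 1/11)**2 = (-1137/44)**2 = 1292769/1936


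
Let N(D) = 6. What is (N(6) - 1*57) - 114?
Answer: -165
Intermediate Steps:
(N(6) - 1*57) - 114 = (6 - 1*57) - 114 = (6 - 57) - 114 = -51 - 114 = -165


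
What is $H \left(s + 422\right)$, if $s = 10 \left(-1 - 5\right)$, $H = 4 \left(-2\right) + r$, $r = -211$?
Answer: $-79278$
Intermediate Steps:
$H = -219$ ($H = 4 \left(-2\right) - 211 = -8 - 211 = -219$)
$s = -60$ ($s = 10 \left(-6\right) = -60$)
$H \left(s + 422\right) = - 219 \left(-60 + 422\right) = \left(-219\right) 362 = -79278$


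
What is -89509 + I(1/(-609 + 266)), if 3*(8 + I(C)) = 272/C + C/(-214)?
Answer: -26560293493/220206 ≈ -1.2062e+5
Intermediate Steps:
I(C) = -8 - C/642 + 272/(3*C) (I(C) = -8 + (272/C + C/(-214))/3 = -8 + (272/C + C*(-1/214))/3 = -8 + (272/C - C/214)/3 = -8 + (-C/642 + 272/(3*C)) = -8 - C/642 + 272/(3*C))
-89509 + I(1/(-609 + 266)) = -89509 + (58208 - (5136 + 1/(-609 + 266))/(-609 + 266))/(642*(1/(-609 + 266))) = -89509 + (58208 - 1*(5136 + 1/(-343))/(-343))/(642*(1/(-343))) = -89509 + (58208 - 1*(-1/343)*(5136 - 1/343))/(642*(-1/343)) = -89509 + (1/642)*(-343)*(58208 - 1*(-1/343)*1761647/343) = -89509 + (1/642)*(-343)*(58208 + 1761647/117649) = -89509 + (1/642)*(-343)*(6849874639/117649) = -89509 - 6849874639/220206 = -26560293493/220206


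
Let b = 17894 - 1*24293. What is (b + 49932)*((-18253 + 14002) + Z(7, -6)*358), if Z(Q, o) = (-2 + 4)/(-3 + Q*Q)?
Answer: -4240767195/23 ≈ -1.8438e+8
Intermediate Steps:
b = -6399 (b = 17894 - 24293 = -6399)
Z(Q, o) = 2/(-3 + Q²)
(b + 49932)*((-18253 + 14002) + Z(7, -6)*358) = (-6399 + 49932)*((-18253 + 14002) + (2/(-3 + 7²))*358) = 43533*(-4251 + (2/(-3 + 49))*358) = 43533*(-4251 + (2/46)*358) = 43533*(-4251 + (2*(1/46))*358) = 43533*(-4251 + (1/23)*358) = 43533*(-4251 + 358/23) = 43533*(-97415/23) = -4240767195/23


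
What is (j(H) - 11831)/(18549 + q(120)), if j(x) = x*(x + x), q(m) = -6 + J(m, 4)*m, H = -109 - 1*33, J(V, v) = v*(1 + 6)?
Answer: 1357/1043 ≈ 1.3011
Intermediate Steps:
J(V, v) = 7*v (J(V, v) = v*7 = 7*v)
H = -142 (H = -109 - 33 = -142)
q(m) = -6 + 28*m (q(m) = -6 + (7*4)*m = -6 + 28*m)
j(x) = 2*x² (j(x) = x*(2*x) = 2*x²)
(j(H) - 11831)/(18549 + q(120)) = (2*(-142)² - 11831)/(18549 + (-6 + 28*120)) = (2*20164 - 11831)/(18549 + (-6 + 3360)) = (40328 - 11831)/(18549 + 3354) = 28497/21903 = 28497*(1/21903) = 1357/1043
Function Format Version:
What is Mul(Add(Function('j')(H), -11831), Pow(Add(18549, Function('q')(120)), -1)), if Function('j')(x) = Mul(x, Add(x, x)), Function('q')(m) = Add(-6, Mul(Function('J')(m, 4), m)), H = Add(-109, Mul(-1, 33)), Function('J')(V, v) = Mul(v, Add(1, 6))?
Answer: Rational(1357, 1043) ≈ 1.3011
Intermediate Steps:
Function('J')(V, v) = Mul(7, v) (Function('J')(V, v) = Mul(v, 7) = Mul(7, v))
H = -142 (H = Add(-109, -33) = -142)
Function('q')(m) = Add(-6, Mul(28, m)) (Function('q')(m) = Add(-6, Mul(Mul(7, 4), m)) = Add(-6, Mul(28, m)))
Function('j')(x) = Mul(2, Pow(x, 2)) (Function('j')(x) = Mul(x, Mul(2, x)) = Mul(2, Pow(x, 2)))
Mul(Add(Function('j')(H), -11831), Pow(Add(18549, Function('q')(120)), -1)) = Mul(Add(Mul(2, Pow(-142, 2)), -11831), Pow(Add(18549, Add(-6, Mul(28, 120))), -1)) = Mul(Add(Mul(2, 20164), -11831), Pow(Add(18549, Add(-6, 3360)), -1)) = Mul(Add(40328, -11831), Pow(Add(18549, 3354), -1)) = Mul(28497, Pow(21903, -1)) = Mul(28497, Rational(1, 21903)) = Rational(1357, 1043)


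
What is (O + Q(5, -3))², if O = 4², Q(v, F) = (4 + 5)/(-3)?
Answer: 169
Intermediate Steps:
Q(v, F) = -3 (Q(v, F) = 9*(-⅓) = -3)
O = 16
(O + Q(5, -3))² = (16 - 3)² = 13² = 169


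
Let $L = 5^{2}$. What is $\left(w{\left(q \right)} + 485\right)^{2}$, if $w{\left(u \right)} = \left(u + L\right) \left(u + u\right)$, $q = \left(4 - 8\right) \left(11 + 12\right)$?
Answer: $164172969$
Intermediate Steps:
$L = 25$
$q = -92$ ($q = \left(-4\right) 23 = -92$)
$w{\left(u \right)} = 2 u \left(25 + u\right)$ ($w{\left(u \right)} = \left(u + 25\right) \left(u + u\right) = \left(25 + u\right) 2 u = 2 u \left(25 + u\right)$)
$\left(w{\left(q \right)} + 485\right)^{2} = \left(2 \left(-92\right) \left(25 - 92\right) + 485\right)^{2} = \left(2 \left(-92\right) \left(-67\right) + 485\right)^{2} = \left(12328 + 485\right)^{2} = 12813^{2} = 164172969$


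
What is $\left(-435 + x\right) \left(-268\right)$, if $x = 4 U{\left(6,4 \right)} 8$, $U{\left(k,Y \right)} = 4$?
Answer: $82276$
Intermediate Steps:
$x = 128$ ($x = 4 \cdot 4 \cdot 8 = 16 \cdot 8 = 128$)
$\left(-435 + x\right) \left(-268\right) = \left(-435 + 128\right) \left(-268\right) = \left(-307\right) \left(-268\right) = 82276$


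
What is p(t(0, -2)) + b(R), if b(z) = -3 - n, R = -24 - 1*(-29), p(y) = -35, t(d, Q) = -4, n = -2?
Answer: -36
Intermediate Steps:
R = 5 (R = -24 + 29 = 5)
b(z) = -1 (b(z) = -3 - 1*(-2) = -3 + 2 = -1)
p(t(0, -2)) + b(R) = -35 - 1 = -36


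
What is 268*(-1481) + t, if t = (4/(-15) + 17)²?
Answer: -89241299/225 ≈ -3.9663e+5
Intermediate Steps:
t = 63001/225 (t = (4*(-1/15) + 17)² = (-4/15 + 17)² = (251/15)² = 63001/225 ≈ 280.00)
268*(-1481) + t = 268*(-1481) + 63001/225 = -396908 + 63001/225 = -89241299/225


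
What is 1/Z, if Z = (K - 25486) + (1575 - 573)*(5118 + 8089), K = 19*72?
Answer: 1/13209296 ≈ 7.5704e-8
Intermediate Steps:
K = 1368
Z = 13209296 (Z = (1368 - 25486) + (1575 - 573)*(5118 + 8089) = -24118 + 1002*13207 = -24118 + 13233414 = 13209296)
1/Z = 1/13209296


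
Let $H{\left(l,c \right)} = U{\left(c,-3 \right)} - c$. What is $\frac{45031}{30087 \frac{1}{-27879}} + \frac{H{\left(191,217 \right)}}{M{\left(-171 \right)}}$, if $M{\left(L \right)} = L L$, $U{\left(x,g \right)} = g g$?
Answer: $- \frac{4078857835345}{97752663} \approx -41726.0$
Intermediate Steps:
$U{\left(x,g \right)} = g^{2}$
$M{\left(L \right)} = L^{2}$
$H{\left(l,c \right)} = 9 - c$ ($H{\left(l,c \right)} = \left(-3\right)^{2} - c = 9 - c$)
$\frac{45031}{30087 \frac{1}{-27879}} + \frac{H{\left(191,217 \right)}}{M{\left(-171 \right)}} = \frac{45031}{30087 \frac{1}{-27879}} + \frac{9 - 217}{\left(-171\right)^{2}} = \frac{45031}{30087 \left(- \frac{1}{27879}\right)} + \frac{9 - 217}{29241} = \frac{45031}{- \frac{10029}{9293}} - \frac{208}{29241} = 45031 \left(- \frac{9293}{10029}\right) - \frac{208}{29241} = - \frac{418473083}{10029} - \frac{208}{29241} = - \frac{4078857835345}{97752663}$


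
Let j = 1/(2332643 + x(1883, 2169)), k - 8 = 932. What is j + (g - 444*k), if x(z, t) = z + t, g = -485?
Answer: -976376322274/2336695 ≈ -4.1785e+5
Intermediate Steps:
k = 940 (k = 8 + 932 = 940)
x(z, t) = t + z
j = 1/2336695 (j = 1/(2332643 + (2169 + 1883)) = 1/(2332643 + 4052) = 1/2336695 ≈ 4.2796e-7)
j + (g - 444*k) = 1/2336695 + (-485 - 444*940) = 1/2336695 + (-485 - 417360) = 1/2336695 - 417845 = -976376322274/2336695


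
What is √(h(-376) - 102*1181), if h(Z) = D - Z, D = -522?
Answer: 4*I*√7538 ≈ 347.29*I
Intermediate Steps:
h(Z) = -522 - Z
√(h(-376) - 102*1181) = √((-522 - 1*(-376)) - 102*1181) = √((-522 + 376) - 120462) = √(-146 - 120462) = √(-120608) = 4*I*√7538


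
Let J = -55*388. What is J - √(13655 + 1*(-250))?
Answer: -21340 - √13405 ≈ -21456.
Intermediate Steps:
J = -21340
J - √(13655 + 1*(-250)) = -21340 - √(13655 + 1*(-250)) = -21340 - √(13655 - 250) = -21340 - √13405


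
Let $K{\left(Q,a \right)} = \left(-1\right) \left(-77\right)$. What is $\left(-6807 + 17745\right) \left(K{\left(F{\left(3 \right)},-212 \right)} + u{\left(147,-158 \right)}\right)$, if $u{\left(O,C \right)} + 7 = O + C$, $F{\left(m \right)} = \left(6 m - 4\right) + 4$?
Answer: $645342$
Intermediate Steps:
$F{\left(m \right)} = 6 m$ ($F{\left(m \right)} = \left(-4 + 6 m\right) + 4 = 6 m$)
$K{\left(Q,a \right)} = 77$
$u{\left(O,C \right)} = -7 + C + O$ ($u{\left(O,C \right)} = -7 + \left(O + C\right) = -7 + \left(C + O\right) = -7 + C + O$)
$\left(-6807 + 17745\right) \left(K{\left(F{\left(3 \right)},-212 \right)} + u{\left(147,-158 \right)}\right) = \left(-6807 + 17745\right) \left(77 - 18\right) = 10938 \left(77 - 18\right) = 10938 \cdot 59 = 645342$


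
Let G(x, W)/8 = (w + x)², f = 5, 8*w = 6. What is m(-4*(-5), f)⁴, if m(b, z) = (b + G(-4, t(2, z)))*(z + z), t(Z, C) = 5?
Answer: 1192518600625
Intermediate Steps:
w = ¾ (w = (⅛)*6 = ¾ ≈ 0.75000)
G(x, W) = 8*(¾ + x)²
m(b, z) = 2*z*(169/2 + b) (m(b, z) = (b + (3 + 4*(-4))²/2)*(z + z) = (b + (3 - 16)²/2)*(2*z) = (b + (½)*(-13)²)*(2*z) = (b + (½)*169)*(2*z) = (b + 169/2)*(2*z) = (169/2 + b)*(2*z) = 2*z*(169/2 + b))
m(-4*(-5), f)⁴ = (5*(169 + 2*(-4*(-5))))⁴ = (5*(169 + 2*20))⁴ = (5*(169 + 40))⁴ = (5*209)⁴ = 1045⁴ = 1192518600625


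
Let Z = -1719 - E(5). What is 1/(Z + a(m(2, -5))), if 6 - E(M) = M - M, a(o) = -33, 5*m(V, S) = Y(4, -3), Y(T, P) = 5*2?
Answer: -1/1758 ≈ -0.00056883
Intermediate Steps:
Y(T, P) = 10
m(V, S) = 2 (m(V, S) = (1/5)*10 = 2)
E(M) = 6 (E(M) = 6 - (M - M) = 6 - 1*0 = 6 + 0 = 6)
Z = -1725 (Z = -1719 - 1*6 = -1719 - 6 = -1725)
1/(Z + a(m(2, -5))) = 1/(-1725 - 33) = 1/(-1758) = -1/1758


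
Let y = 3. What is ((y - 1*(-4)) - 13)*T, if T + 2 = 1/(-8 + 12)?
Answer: 21/2 ≈ 10.500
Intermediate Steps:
T = -7/4 (T = -2 + 1/(-8 + 12) = -2 + 1/4 = -7/4 ≈ -1.7500)
((y - 1*(-4)) - 13)*T = ((3 - 1*(-4)) - 13)*(-7/4) = ((3 + 4) - 13)*(-7/4) = (7 - 13)*(-7/4) = -6*(-7/4) = 21/2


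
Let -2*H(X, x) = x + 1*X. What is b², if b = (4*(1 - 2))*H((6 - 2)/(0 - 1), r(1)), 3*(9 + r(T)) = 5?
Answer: 4624/9 ≈ 513.78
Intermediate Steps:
r(T) = -22/3 (r(T) = -9 + (⅓)*5 = -9 + 5/3 = -22/3)
H(X, x) = -X/2 - x/2 (H(X, x) = -(x + 1*X)/2 = -(x + X)/2 = -(X + x)/2 = -X/2 - x/2)
b = -68/3 (b = (4*(1 - 2))*(-(6 - 2)/(2*(0 - 1)) - ½*(-22/3)) = (4*(-1))*(-2/(-1) + 11/3) = -4*(-2*(-1) + 11/3) = -4*(-½*(-4) + 11/3) = -4*(2 + 11/3) = -4*17/3 = -68/3 ≈ -22.667)
b² = (-68/3)² = 4624/9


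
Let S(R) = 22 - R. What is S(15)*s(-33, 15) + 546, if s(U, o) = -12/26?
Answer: 7056/13 ≈ 542.77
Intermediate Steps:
s(U, o) = -6/13 (s(U, o) = -12*1/26 = -6/13)
S(15)*s(-33, 15) + 546 = (22 - 1*15)*(-6/13) + 546 = (22 - 15)*(-6/13) + 546 = 7*(-6/13) + 546 = -42/13 + 546 = 7056/13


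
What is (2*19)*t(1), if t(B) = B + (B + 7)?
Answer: 342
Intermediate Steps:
t(B) = 7 + 2*B (t(B) = B + (7 + B) = 7 + 2*B)
(2*19)*t(1) = (2*19)*(7 + 2*1) = 38*(7 + 2) = 38*9 = 342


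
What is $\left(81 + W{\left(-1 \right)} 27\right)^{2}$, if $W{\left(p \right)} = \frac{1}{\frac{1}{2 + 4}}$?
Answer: $59049$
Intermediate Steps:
$W{\left(p \right)} = 6$ ($W{\left(p \right)} = \frac{1}{\frac{1}{6}} = 6$)
$\left(81 + W{\left(-1 \right)} 27\right)^{2} = \left(81 + 6 \cdot 27\right)^{2} = \left(81 + 162\right)^{2} = 243^{2} = 59049$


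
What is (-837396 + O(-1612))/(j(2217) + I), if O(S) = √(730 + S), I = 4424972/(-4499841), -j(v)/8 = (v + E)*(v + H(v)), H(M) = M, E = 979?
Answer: 134576744787/18219295815413 - 13499523*I*√2/72877183261652 ≈ 0.0073865 - 2.6196e-7*I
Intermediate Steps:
j(v) = -16*v*(979 + v) (j(v) = -8*(v + 979)*(v + v) = -8*(979 + v)*2*v = -16*v*(979 + v))
I = -4424972/4499841 (I = 4424972*(-1/4499841) = -4424972/4499841 ≈ -0.98336)
(-837396 + O(-1612))/(j(2217) + I) = (-837396 + √(730 - 1612))/(16*2217*(-979 - 1*2217) - 4424972/4499841) = (-837396 + √(-882))/(16*2217*(-979 - 2217) - 4424972/4499841) = (-837396 + 21*I*√2)/(16*2217*(-3196) - 4424972/4499841) = (-837396 + 21*I*√2)/(-113368512 - 4424972/4499841) = (-837396 + 21*I*√2)/(-510140282831564/4499841) = (-837396 + 21*I*√2)*(-4499841/510140282831564) = 134576744787/18219295815413 - 13499523*I*√2/72877183261652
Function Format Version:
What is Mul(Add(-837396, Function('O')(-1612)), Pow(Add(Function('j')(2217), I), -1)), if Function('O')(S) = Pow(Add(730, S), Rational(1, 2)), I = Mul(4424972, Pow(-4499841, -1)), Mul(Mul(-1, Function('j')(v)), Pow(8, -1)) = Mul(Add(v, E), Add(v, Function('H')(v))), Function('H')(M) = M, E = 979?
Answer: Add(Rational(134576744787, 18219295815413), Mul(Rational(-13499523, 72877183261652), I, Pow(2, Rational(1, 2)))) ≈ Add(0.0073865, Mul(-2.6196e-7, I))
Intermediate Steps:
Function('j')(v) = Mul(-16, v, Add(979, v)) (Function('j')(v) = Mul(-8, Mul(Add(v, 979), Add(v, v))) = Mul(-8, Mul(Add(979, v), Mul(2, v))) = Mul(-8, Mul(2, v, Add(979, v))) = Mul(-16, v, Add(979, v)))
I = Rational(-4424972, 4499841) (I = Mul(4424972, Rational(-1, 4499841)) = Rational(-4424972, 4499841) ≈ -0.98336)
Mul(Add(-837396, Function('O')(-1612)), Pow(Add(Function('j')(2217), I), -1)) = Mul(Add(-837396, Pow(Add(730, -1612), Rational(1, 2))), Pow(Add(Mul(16, 2217, Add(-979, Mul(-1, 2217))), Rational(-4424972, 4499841)), -1)) = Mul(Add(-837396, Pow(-882, Rational(1, 2))), Pow(Add(Mul(16, 2217, Add(-979, -2217)), Rational(-4424972, 4499841)), -1)) = Mul(Add(-837396, Mul(21, I, Pow(2, Rational(1, 2)))), Pow(Add(Mul(16, 2217, -3196), Rational(-4424972, 4499841)), -1)) = Mul(Add(-837396, Mul(21, I, Pow(2, Rational(1, 2)))), Pow(Add(-113368512, Rational(-4424972, 4499841)), -1)) = Mul(Add(-837396, Mul(21, I, Pow(2, Rational(1, 2)))), Pow(Rational(-510140282831564, 4499841), -1)) = Mul(Add(-837396, Mul(21, I, Pow(2, Rational(1, 2)))), Rational(-4499841, 510140282831564)) = Add(Rational(134576744787, 18219295815413), Mul(Rational(-13499523, 72877183261652), I, Pow(2, Rational(1, 2))))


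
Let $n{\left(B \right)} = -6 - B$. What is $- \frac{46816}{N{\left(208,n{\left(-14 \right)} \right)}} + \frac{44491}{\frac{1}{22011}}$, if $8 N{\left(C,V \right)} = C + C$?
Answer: $\frac{12730776509}{13} \approx 9.7929 \cdot 10^{8}$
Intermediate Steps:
$N{\left(C,V \right)} = \frac{C}{4}$ ($N{\left(C,V \right)} = \frac{C + C}{8} = \frac{2 C}{8} = \frac{C}{4}$)
$- \frac{46816}{N{\left(208,n{\left(-14 \right)} \right)}} + \frac{44491}{\frac{1}{22011}} = - \frac{46816}{\frac{1}{4} \cdot 208} + \frac{44491}{\frac{1}{22011}} = - \frac{46816}{52} + 44491 \frac{1}{\frac{1}{22011}} = \left(-46816\right) \frac{1}{52} + 44491 \cdot 22011 = - \frac{11704}{13} + 979291401 = \frac{12730776509}{13}$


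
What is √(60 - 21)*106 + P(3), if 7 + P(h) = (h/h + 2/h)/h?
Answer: -58/9 + 106*√39 ≈ 655.53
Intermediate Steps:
P(h) = -7 + (1 + 2/h)/h (P(h) = -7 + (h/h + 2/h)/h = -7 + (1 + 2/h)/h)
√(60 - 21)*106 + P(3) = √(60 - 21)*106 + (-7 + 1/3 + 2/3²) = √39*106 + (-7 + ⅓ + 2*(⅑)) = 106*√39 + (-7 + ⅓ + 2/9) = 106*√39 - 58/9 = -58/9 + 106*√39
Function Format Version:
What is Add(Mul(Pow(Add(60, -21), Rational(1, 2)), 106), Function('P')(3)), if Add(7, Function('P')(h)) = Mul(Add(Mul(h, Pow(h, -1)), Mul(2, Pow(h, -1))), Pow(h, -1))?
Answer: Add(Rational(-58, 9), Mul(106, Pow(39, Rational(1, 2)))) ≈ 655.53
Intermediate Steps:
Function('P')(h) = Add(-7, Mul(Pow(h, -1), Add(1, Mul(2, Pow(h, -1))))) (Function('P')(h) = Add(-7, Mul(Add(Mul(h, Pow(h, -1)), Mul(2, Pow(h, -1))), Pow(h, -1))) = Add(-7, Mul(Add(1, Mul(2, Pow(h, -1))), Pow(h, -1))) = Add(-7, Mul(Pow(h, -1), Add(1, Mul(2, Pow(h, -1))))))
Add(Mul(Pow(Add(60, -21), Rational(1, 2)), 106), Function('P')(3)) = Add(Mul(Pow(Add(60, -21), Rational(1, 2)), 106), Add(-7, Pow(3, -1), Mul(2, Pow(3, -2)))) = Add(Mul(Pow(39, Rational(1, 2)), 106), Add(-7, Rational(1, 3), Mul(2, Rational(1, 9)))) = Add(Mul(106, Pow(39, Rational(1, 2))), Add(-7, Rational(1, 3), Rational(2, 9))) = Add(Mul(106, Pow(39, Rational(1, 2))), Rational(-58, 9)) = Add(Rational(-58, 9), Mul(106, Pow(39, Rational(1, 2))))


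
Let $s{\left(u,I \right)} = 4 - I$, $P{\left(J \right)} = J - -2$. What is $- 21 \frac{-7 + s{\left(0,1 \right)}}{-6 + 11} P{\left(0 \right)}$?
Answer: $\frac{168}{5} \approx 33.6$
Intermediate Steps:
$P{\left(J \right)} = 2 + J$ ($P{\left(J \right)} = J + 2 = 2 + J$)
$- 21 \frac{-7 + s{\left(0,1 \right)}}{-6 + 11} P{\left(0 \right)} = - 21 \frac{-7 + \left(4 - 1\right)}{-6 + 11} \left(2 + 0\right) = - 21 \frac{-7 + \left(4 - 1\right)}{5} \cdot 2 = - 21 \left(-7 + 3\right) \frac{1}{5} \cdot 2 = - 21 \left(\left(-4\right) \frac{1}{5}\right) 2 = \left(-21\right) \left(- \frac{4}{5}\right) 2 = \frac{84}{5} \cdot 2 = \frac{168}{5}$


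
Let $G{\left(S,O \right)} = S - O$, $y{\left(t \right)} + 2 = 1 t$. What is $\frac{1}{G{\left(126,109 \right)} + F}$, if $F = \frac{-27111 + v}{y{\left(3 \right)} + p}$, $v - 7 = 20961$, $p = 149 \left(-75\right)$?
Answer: $\frac{11174}{196101} \approx 0.056981$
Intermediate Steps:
$y{\left(t \right)} = -2 + t$ ($y{\left(t \right)} = -2 + 1 t = -2 + t$)
$p = -11175$
$v = 20968$ ($v = 7 + 20961 = 20968$)
$F = \frac{6143}{11174}$ ($F = \frac{-27111 + 20968}{\left(-2 + 3\right) - 11175} = - \frac{6143}{1 - 11175} = - \frac{6143}{-11174} = \left(-6143\right) \left(- \frac{1}{11174}\right) = \frac{6143}{11174} \approx 0.54976$)
$\frac{1}{G{\left(126,109 \right)} + F} = \frac{1}{\left(126 - 109\right) + \frac{6143}{11174}} = \frac{1}{17 + \frac{6143}{11174}} = \frac{1}{\frac{196101}{11174}} = \frac{11174}{196101}$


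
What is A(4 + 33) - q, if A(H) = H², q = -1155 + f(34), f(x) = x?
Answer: 2490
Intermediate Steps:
q = -1121 (q = -1155 + 34 = -1121)
A(4 + 33) - q = (4 + 33)² - 1*(-1121) = 37² + 1121 = 1369 + 1121 = 2490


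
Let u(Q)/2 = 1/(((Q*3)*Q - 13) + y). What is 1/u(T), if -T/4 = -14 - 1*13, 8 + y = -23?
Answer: 17474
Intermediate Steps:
y = -31 (y = -8 - 23 = -31)
T = 108 (T = -4*(-14 - 1*13) = -4*(-14 - 13) = -4*(-27) = 108)
u(Q) = 2/(-44 + 3*Q**2) (u(Q) = 2/(((Q*3)*Q - 13) - 31) = 2/(((3*Q)*Q - 13) - 31) = 2/((3*Q**2 - 13) - 31) = 2/((-13 + 3*Q**2) - 31) = 2/(-44 + 3*Q**2))
1/u(T) = 1/(2/(-44 + 3*108**2)) = 1/(2/(-44 + 3*11664)) = 1/(2/(-44 + 34992)) = 1/(2/34948) = 1/(2*(1/34948)) = 1/(1/17474) = 17474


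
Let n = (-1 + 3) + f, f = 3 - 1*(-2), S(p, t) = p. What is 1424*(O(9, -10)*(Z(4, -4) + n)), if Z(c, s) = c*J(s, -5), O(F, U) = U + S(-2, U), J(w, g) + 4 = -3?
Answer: 358848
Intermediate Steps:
J(w, g) = -7 (J(w, g) = -4 - 3 = -7)
f = 5 (f = 3 + 2 = 5)
O(F, U) = -2 + U (O(F, U) = U - 2 = -2 + U)
Z(c, s) = -7*c (Z(c, s) = c*(-7) = -7*c)
n = 7 (n = (-1 + 3) + 5 = 2 + 5 = 7)
1424*(O(9, -10)*(Z(4, -4) + n)) = 1424*((-2 - 10)*(-7*4 + 7)) = 1424*(-12*(-28 + 7)) = 1424*(-12*(-21)) = 1424*252 = 358848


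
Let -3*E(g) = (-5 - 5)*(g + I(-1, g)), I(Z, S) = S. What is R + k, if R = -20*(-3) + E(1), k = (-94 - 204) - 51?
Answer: -847/3 ≈ -282.33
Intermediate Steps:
E(g) = 20*g/3 (E(g) = -(-5 - 5)*(g + g)/3 = -(-10)*2*g/3 = -(-20)*g/3 = 20*g/3)
k = -349 (k = -298 - 51 = -349)
R = 200/3 (R = -20*(-3) + (20/3)*1 = 60 + 20/3 = 200/3 ≈ 66.667)
R + k = 200/3 - 349 = -847/3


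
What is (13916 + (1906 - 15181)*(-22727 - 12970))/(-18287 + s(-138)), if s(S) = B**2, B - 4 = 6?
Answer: -473891591/18187 ≈ -26057.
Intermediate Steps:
B = 10 (B = 4 + 6 = 10)
s(S) = 100 (s(S) = 10**2 = 100)
(13916 + (1906 - 15181)*(-22727 - 12970))/(-18287 + s(-138)) = (13916 + (1906 - 15181)*(-22727 - 12970))/(-18287 + 100) = (13916 - 13275*(-35697))/(-18187) = (13916 + 473877675)*(-1/18187) = 473891591*(-1/18187) = -473891591/18187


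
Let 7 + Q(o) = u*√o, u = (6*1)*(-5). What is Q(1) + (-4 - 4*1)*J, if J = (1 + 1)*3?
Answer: -85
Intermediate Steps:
u = -30 (u = 6*(-5) = -30)
Q(o) = -7 - 30*√o
J = 6 (J = 2*3 = 6)
Q(1) + (-4 - 4*1)*J = (-7 - 30*√1) + (-4 - 4*1)*6 = (-7 - 30*1) + (-4 - 4)*6 = (-7 - 30) - 8*6 = -37 - 48 = -85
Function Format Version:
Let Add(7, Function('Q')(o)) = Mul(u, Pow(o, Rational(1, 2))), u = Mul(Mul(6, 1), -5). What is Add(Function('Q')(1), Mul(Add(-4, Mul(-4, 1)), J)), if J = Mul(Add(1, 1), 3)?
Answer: -85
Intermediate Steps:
u = -30 (u = Mul(6, -5) = -30)
Function('Q')(o) = Add(-7, Mul(-30, Pow(o, Rational(1, 2))))
J = 6 (J = Mul(2, 3) = 6)
Add(Function('Q')(1), Mul(Add(-4, Mul(-4, 1)), J)) = Add(Add(-7, Mul(-30, Pow(1, Rational(1, 2)))), Mul(Add(-4, Mul(-4, 1)), 6)) = Add(Add(-7, Mul(-30, 1)), Mul(Add(-4, -4), 6)) = Add(Add(-7, -30), Mul(-8, 6)) = Add(-37, -48) = -85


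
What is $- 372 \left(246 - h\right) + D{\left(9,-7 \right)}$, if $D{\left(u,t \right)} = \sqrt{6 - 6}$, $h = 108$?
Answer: $-51336$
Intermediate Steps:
$D{\left(u,t \right)} = 0$ ($D{\left(u,t \right)} = \sqrt{0} = 0$)
$- 372 \left(246 - h\right) + D{\left(9,-7 \right)} = - 372 \left(246 - 108\right) + 0 = \left(-372\right) 138 + 0 = -51336 + 0 = -51336$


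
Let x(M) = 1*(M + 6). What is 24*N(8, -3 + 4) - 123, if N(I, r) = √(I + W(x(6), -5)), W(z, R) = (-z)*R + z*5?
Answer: -123 + 192*√2 ≈ 148.53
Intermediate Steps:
x(M) = 6 + M (x(M) = 1*(6 + M) = 6 + M)
W(z, R) = 5*z - R*z (W(z, R) = -R*z + 5*z = 5*z - R*z)
N(I, r) = √(120 + I) (N(I, r) = √(I + (6 + 6)*(5 - 1*(-5))) = √(I + 12*(5 + 5)) = √(I + 12*10) = √(I + 120) = √(120 + I))
24*N(8, -3 + 4) - 123 = 24*√(120 + 8) - 123 = 24*√128 - 123 = 24*(8*√2) - 123 = 192*√2 - 123 = -123 + 192*√2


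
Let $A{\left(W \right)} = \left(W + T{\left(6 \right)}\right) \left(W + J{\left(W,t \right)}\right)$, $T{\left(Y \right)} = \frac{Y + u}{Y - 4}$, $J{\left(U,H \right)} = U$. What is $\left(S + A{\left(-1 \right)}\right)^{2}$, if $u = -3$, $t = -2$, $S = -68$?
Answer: $4761$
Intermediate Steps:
$T{\left(Y \right)} = \frac{-3 + Y}{-4 + Y}$ ($T{\left(Y \right)} = \frac{Y - 3}{Y - 4} = \frac{-3 + Y}{-4 + Y}$)
$A{\left(W \right)} = 2 W \left(\frac{3}{2} + W\right)$ ($A{\left(W \right)} = \left(W + \frac{-3 + 6}{-4 + 6}\right) \left(W + W\right) = \left(W + \frac{1}{2} \cdot 3\right) 2 W = \left(W + \frac{3}{2}\right) 2 W = \left(\frac{3}{2} + W\right) 2 W = 2 W \left(\frac{3}{2} + W\right)$)
$\left(S + A{\left(-1 \right)}\right)^{2} = \left(-68 - \left(3 + 2 \left(-1\right)\right)\right)^{2} = \left(-68 - \left(3 - 2\right)\right)^{2} = \left(-68 - 1\right)^{2} = \left(-69\right)^{2} = 4761$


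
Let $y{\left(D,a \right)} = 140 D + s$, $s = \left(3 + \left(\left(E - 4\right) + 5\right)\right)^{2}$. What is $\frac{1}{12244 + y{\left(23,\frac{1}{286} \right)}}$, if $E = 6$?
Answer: $\frac{1}{15564} \approx 6.4251 \cdot 10^{-5}$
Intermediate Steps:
$s = 100$ ($s = \left(3 + \left(\left(6 - 4\right) + 5\right)\right)^{2} = \left(3 + \left(2 + 5\right)\right)^{2} = \left(3 + 7\right)^{2} = 10^{2} = 100$)
$y{\left(D,a \right)} = 100 + 140 D$ ($y{\left(D,a \right)} = 140 D + 100 = 100 + 140 D$)
$\frac{1}{12244 + y{\left(23,\frac{1}{286} \right)}} = \frac{1}{12244 + \left(100 + 140 \cdot 23\right)} = \frac{1}{12244 + \left(100 + 3220\right)} = \frac{1}{12244 + 3320} = \frac{1}{15564}$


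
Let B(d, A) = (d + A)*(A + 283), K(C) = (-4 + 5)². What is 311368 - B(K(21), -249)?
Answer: 319800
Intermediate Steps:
K(C) = 1 (K(C) = 1² = 1)
B(d, A) = (283 + A)*(A + d) (B(d, A) = (A + d)*(283 + A) = (283 + A)*(A + d))
311368 - B(K(21), -249) = 311368 - ((-249)² + 283*(-249) + 283*1 - 249*1) = 311368 - (62001 - 70467 + 283 - 249) = 311368 - 1*(-8432) = 311368 + 8432 = 319800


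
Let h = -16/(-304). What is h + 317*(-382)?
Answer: -2300785/19 ≈ -1.2109e+5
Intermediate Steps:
h = 1/19 (h = -16*(-1/304) = 1/19 ≈ 0.052632)
h + 317*(-382) = 1/19 + 317*(-382) = 1/19 - 121094 = -2300785/19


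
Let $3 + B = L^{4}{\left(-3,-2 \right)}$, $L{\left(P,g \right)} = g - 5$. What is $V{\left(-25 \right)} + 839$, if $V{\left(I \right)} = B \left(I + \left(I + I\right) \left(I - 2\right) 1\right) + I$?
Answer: $3178164$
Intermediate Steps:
$L{\left(P,g \right)} = -5 + g$
$B = 2398$ ($B = -3 + \left(-5 - 2\right)^{4} = -3 + \left(-7\right)^{4} = -3 + 2401 = 2398$)
$V{\left(I \right)} = 2399 I + 4796 I \left(-2 + I\right)$ ($V{\left(I \right)} = 2398 \left(I + \left(I + I\right) \left(I - 2\right) 1\right) + I = 2398 \left(I + 2 I \left(-2 + I\right) 1\right) + I = 2398 \left(I + 2 I \left(-2 + I\right)\right) + I = \left(2398 I + 4796 I \left(-2 + I\right)\right) + I = 2399 I + 4796 I \left(-2 + I\right)$)
$V{\left(-25 \right)} + 839 = - 25 \left(-7193 + 4796 \left(-25\right)\right) + 839 = - 25 \left(-7193 - 119900\right) + 839 = \left(-25\right) \left(-127093\right) + 839 = 3177325 + 839 = 3178164$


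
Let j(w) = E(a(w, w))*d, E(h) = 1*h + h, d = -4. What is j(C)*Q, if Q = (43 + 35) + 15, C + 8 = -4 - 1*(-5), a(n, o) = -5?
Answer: 3720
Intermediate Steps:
E(h) = 2*h (E(h) = h + h = 2*h)
C = -7 (C = -8 + (-4 - 1*(-5)) = -8 + (-4 + 5) = -8 + 1 = -7)
Q = 93 (Q = 78 + 15 = 93)
j(w) = 40 (j(w) = (2*(-5))*(-4) = -10*(-4) = 40)
j(C)*Q = 40*93 = 3720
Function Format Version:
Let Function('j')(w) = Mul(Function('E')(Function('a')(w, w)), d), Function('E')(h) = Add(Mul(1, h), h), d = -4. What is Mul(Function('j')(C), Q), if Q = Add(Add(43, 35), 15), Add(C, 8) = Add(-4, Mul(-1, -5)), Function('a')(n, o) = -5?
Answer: 3720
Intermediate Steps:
Function('E')(h) = Mul(2, h) (Function('E')(h) = Add(h, h) = Mul(2, h))
C = -7 (C = Add(-8, Add(-4, Mul(-1, -5))) = Add(-8, Add(-4, 5)) = Add(-8, 1) = -7)
Q = 93 (Q = Add(78, 15) = 93)
Function('j')(w) = 40 (Function('j')(w) = Mul(Mul(2, -5), -4) = Mul(-10, -4) = 40)
Mul(Function('j')(C), Q) = Mul(40, 93) = 3720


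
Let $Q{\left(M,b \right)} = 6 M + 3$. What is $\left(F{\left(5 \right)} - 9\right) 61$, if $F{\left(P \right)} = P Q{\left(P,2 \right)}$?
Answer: $9516$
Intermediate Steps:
$Q{\left(M,b \right)} = 3 + 6 M$
$F{\left(P \right)} = P \left(3 + 6 P\right)$
$\left(F{\left(5 \right)} - 9\right) 61 = \left(3 \cdot 5 \left(1 + 2 \cdot 5\right) - 9\right) 61 = \left(3 \cdot 5 \left(1 + 10\right) - 9\right) 61 = \left(3 \cdot 5 \cdot 11 - 9\right) 61 = \left(165 - 9\right) 61 = 156 \cdot 61 = 9516$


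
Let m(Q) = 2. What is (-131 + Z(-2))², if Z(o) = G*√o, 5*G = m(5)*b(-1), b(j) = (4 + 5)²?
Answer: 376537/25 - 42444*I*√2/5 ≈ 15061.0 - 12005.0*I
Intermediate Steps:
b(j) = 81 (b(j) = 9² = 81)
G = 162/5 (G = (2*81)/5 = (⅕)*162 = 162/5 ≈ 32.400)
Z(o) = 162*√o/5
(-131 + Z(-2))² = (-131 + 162*√(-2)/5)² = (-131 + 162*(I*√2)/5)² = (-131 + 162*I*√2/5)²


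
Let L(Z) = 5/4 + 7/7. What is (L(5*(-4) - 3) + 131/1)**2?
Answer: 284089/16 ≈ 17756.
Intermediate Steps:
L(Z) = 9/4 (L(Z) = 5*(1/4) + 7*(1/7) = 5/4 + 1 = 9/4)
(L(5*(-4) - 3) + 131/1)**2 = (9/4 + 131/1)**2 = (9/4 + 131*1)**2 = (9/4 + 131)**2 = (533/4)**2 = 284089/16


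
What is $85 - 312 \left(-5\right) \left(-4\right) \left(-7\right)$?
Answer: $43765$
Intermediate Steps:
$85 - 312 \left(-5\right) \left(-4\right) \left(-7\right) = 85 - 312 \cdot 20 \left(-7\right) = 85 - -43680 = 85 + 43680 = 43765$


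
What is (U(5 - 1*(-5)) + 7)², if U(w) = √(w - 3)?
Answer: (7 + √7)² ≈ 93.041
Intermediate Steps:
U(w) = √(-3 + w)
(U(5 - 1*(-5)) + 7)² = (√(-3 + (5 - 1*(-5))) + 7)² = (√(-3 + (5 + 5)) + 7)² = (√(-3 + 10) + 7)² = (√7 + 7)² = (7 + √7)²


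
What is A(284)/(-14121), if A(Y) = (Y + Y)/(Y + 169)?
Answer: -568/6396813 ≈ -8.8794e-5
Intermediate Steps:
A(Y) = 2*Y/(169 + Y) (A(Y) = (2*Y)/(169 + Y) = 2*Y/(169 + Y))
A(284)/(-14121) = (2*284/(169 + 284))/(-14121) = (2*284/453)*(-1/14121) = (2*284*(1/453))*(-1/14121) = (568/453)*(-1/14121) = -568/6396813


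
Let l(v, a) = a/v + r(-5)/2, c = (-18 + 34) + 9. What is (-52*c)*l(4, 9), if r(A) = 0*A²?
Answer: -2925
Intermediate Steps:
r(A) = 0
c = 25 (c = 16 + 9 = 25)
l(v, a) = a/v (l(v, a) = a/v + 0/2 = a/v + 0*(½) = a/v + 0 = a/v)
(-52*c)*l(4, 9) = (-52*25)*(9/4) = -11700/4 = -1300*9/4 = -2925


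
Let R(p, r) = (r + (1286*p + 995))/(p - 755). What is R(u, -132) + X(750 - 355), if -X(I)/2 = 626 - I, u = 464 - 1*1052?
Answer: 134839/1343 ≈ 100.40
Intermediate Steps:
u = -588 (u = 464 - 1052 = -588)
R(p, r) = (995 + r + 1286*p)/(-755 + p) (R(p, r) = (r + (995 + 1286*p))/(-755 + p) = (995 + r + 1286*p)/(-755 + p))
X(I) = -1252 + 2*I (X(I) = -2*(626 - I) = -1252 + 2*I)
R(u, -132) + X(750 - 355) = (995 - 132 + 1286*(-588))/(-755 - 588) + (-1252 + 2*(750 - 355)) = (995 - 132 - 756168)/(-1343) + (-1252 + 2*395) = -1/1343*(-755305) + (-1252 + 790) = 755305/1343 - 462 = 134839/1343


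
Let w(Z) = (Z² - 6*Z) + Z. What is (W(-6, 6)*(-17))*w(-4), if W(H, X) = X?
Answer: -3672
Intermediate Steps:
w(Z) = Z² - 5*Z
(W(-6, 6)*(-17))*w(-4) = (6*(-17))*(-4*(-5 - 4)) = -(-408)*(-9) = -102*36 = -3672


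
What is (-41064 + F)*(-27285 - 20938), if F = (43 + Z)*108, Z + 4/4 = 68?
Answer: 1407340032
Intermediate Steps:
Z = 67 (Z = -1 + 68 = 67)
F = 11880 (F = (43 + 67)*108 = 110*108 = 11880)
(-41064 + F)*(-27285 - 20938) = (-41064 + 11880)*(-27285 - 20938) = -29184*(-48223) = 1407340032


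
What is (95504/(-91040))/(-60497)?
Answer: 5969/344227930 ≈ 1.7340e-5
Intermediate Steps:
(95504/(-91040))/(-60497) = (95504*(-1/91040))*(-1/60497) = -5969/5690*(-1/60497) = 5969/344227930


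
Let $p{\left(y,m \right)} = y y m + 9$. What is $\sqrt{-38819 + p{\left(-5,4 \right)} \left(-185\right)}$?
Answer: $2 i \sqrt{14746} \approx 242.87 i$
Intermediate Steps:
$p{\left(y,m \right)} = 9 + m y^{2}$ ($p{\left(y,m \right)} = y^{2} m + 9 = m y^{2} + 9 = 9 + m y^{2}$)
$\sqrt{-38819 + p{\left(-5,4 \right)} \left(-185\right)} = \sqrt{-38819 + \left(9 + 4 \left(-5\right)^{2}\right) \left(-185\right)} = \sqrt{-38819 + \left(9 + 4 \cdot 25\right) \left(-185\right)} = \sqrt{-38819 + \left(9 + 100\right) \left(-185\right)} = \sqrt{-38819 + 109 \left(-185\right)} = \sqrt{-38819 - 20165} = \sqrt{-58984} = 2 i \sqrt{14746}$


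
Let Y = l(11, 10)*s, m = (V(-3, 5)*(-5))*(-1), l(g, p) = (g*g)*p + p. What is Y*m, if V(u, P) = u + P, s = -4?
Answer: -48800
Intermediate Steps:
V(u, P) = P + u
l(g, p) = p + p*g**2 (l(g, p) = g**2*p + p = p*g**2 + p = p + p*g**2)
m = 10 (m = ((5 - 3)*(-5))*(-1) = (2*(-5))*(-1) = -10*(-1) = 10)
Y = -4880 (Y = (10*(1 + 11**2))*(-4) = (10*(1 + 121))*(-4) = (10*122)*(-4) = 1220*(-4) = -4880)
Y*m = -4880*10 = -48800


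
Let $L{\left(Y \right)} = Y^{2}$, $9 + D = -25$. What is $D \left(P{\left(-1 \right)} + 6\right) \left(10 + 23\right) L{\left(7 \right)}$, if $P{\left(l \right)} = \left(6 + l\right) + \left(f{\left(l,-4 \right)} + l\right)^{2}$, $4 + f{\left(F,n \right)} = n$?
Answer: $-5057976$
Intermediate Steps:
$D = -34$ ($D = -9 - 25 = -34$)
$f{\left(F,n \right)} = -4 + n$
$P{\left(l \right)} = 6 + l + \left(-8 + l\right)^{2}$ ($P{\left(l \right)} = \left(6 + l\right) + \left(\left(-4 - 4\right) + l\right)^{2} = \left(6 + l\right) + \left(-8 + l\right)^{2} = 6 + l + \left(-8 + l\right)^{2}$)
$D \left(P{\left(-1 \right)} + 6\right) \left(10 + 23\right) L{\left(7 \right)} = - 34 \left(\left(6 - 1 + \left(-8 - 1\right)^{2}\right) + 6\right) \left(10 + 23\right) 7^{2} = - 34 \left(\left(6 - 1 + \left(-9\right)^{2}\right) + 6\right) 33 \cdot 49 = - 34 \left(\left(6 - 1 + 81\right) + 6\right) 33 \cdot 49 = - 34 \left(86 + 6\right) 33 \cdot 49 = - 34 \cdot 92 \cdot 33 \cdot 49 = \left(-34\right) 3036 \cdot 49 = \left(-103224\right) 49 = -5057976$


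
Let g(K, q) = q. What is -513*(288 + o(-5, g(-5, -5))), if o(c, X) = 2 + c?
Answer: -146205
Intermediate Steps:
-513*(288 + o(-5, g(-5, -5))) = -513*(288 + (2 - 5)) = -513*(288 - 3) = -513*285 = -146205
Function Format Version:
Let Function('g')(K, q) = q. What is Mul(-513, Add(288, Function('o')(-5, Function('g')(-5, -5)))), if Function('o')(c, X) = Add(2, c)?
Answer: -146205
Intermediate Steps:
Mul(-513, Add(288, Function('o')(-5, Function('g')(-5, -5)))) = Mul(-513, Add(288, Add(2, -5))) = Mul(-513, Add(288, -3)) = Mul(-513, 285) = -146205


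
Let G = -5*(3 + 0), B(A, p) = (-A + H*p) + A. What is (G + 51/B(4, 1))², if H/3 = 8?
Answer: 10609/64 ≈ 165.77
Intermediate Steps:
H = 24 (H = 3*8 = 24)
B(A, p) = 24*p (B(A, p) = (-A + 24*p) + A = 24*p)
G = -15 (G = -5*3 = -15)
(G + 51/B(4, 1))² = (-15 + 51/((24*1)))² = (-15 + 51/24)² = (-15 + 51*(1/24))² = (-15 + 17/8)² = (-103/8)² = 10609/64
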